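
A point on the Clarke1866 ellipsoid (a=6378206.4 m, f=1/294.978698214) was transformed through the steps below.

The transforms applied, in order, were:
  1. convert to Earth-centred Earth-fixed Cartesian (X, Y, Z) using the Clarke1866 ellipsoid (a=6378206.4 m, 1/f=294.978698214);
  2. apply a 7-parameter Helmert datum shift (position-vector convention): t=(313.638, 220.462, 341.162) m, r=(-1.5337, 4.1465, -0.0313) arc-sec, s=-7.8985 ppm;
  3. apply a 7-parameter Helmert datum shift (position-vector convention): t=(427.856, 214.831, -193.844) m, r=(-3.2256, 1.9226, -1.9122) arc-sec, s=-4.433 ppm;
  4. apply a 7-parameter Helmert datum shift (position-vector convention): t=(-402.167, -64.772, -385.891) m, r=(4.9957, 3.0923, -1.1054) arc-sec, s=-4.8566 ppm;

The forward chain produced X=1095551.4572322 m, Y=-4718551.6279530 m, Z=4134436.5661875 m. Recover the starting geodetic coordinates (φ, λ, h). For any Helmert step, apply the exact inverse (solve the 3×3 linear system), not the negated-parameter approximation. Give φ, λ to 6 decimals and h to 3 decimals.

φ=40.673810°, λ=-76.934841°, h=-28.076 m

start: X=1095551.4572, Y=-4718551.6280, Z=4134436.5662 m
→ Helmert⁻¹: X=1095922.2423, Y=-4718403.7503, Z=4134973.2474
→ Helmert⁻¹: X=1095504.4443, Y=-4718694.0087, Z=4135121.8422
→ Helmert⁻¹: X=1095117.0517, Y=-4718982.3218, Z=4134800.2656
→ geod (Bowring, a=6378206.400): φ=40.67381000°, λ=-76.93484100°, h=-28.0760 m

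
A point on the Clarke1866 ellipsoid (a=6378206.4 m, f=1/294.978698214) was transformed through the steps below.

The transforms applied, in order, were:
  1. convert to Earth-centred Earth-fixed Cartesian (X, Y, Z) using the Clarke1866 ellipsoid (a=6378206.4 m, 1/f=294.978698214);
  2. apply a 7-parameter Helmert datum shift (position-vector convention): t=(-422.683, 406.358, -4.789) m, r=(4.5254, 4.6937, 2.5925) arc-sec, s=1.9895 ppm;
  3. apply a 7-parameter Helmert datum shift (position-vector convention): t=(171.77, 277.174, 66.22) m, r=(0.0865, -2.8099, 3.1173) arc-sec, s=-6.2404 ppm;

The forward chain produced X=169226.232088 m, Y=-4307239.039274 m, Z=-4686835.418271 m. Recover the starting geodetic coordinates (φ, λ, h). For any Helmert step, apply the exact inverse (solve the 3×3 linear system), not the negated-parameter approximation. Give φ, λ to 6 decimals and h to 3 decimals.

start: X=169226.2321, Y=-4307239.0393, Z=-4686835.4183 m
→ Helmert⁻¹: X=168926.5676, Y=-4307547.6126, Z=-4686931.3814
→ Helmert⁻¹: X=169401.4186, Y=-4308050.3568, Z=-4686818.8954
→ geod (Bowring, a=6378206.400): φ=-47.58299400°, λ=-87.74817200°, h=1755.9860 m

φ=-47.582994°, λ=-87.748172°, h=1755.986 m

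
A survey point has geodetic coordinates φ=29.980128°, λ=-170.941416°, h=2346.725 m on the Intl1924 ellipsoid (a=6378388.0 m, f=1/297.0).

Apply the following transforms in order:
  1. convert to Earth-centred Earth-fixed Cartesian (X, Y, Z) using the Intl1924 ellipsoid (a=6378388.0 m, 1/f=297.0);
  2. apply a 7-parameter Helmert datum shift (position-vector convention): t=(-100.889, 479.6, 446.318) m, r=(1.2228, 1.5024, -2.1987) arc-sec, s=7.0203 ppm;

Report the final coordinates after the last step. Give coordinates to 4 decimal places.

start: φ=29.980128°, λ=-170.941416°, h=2346.725 m
→ ECEF (a=6378388.000, f=1/297.0): X=-5462636.4638, Y=-870923.1198, Z=3169684.1279
→ Helmert 7p (PV): X=-5462761.8982, Y=-870410.1950, Z=3170187.3241

X=-5462761.8982 m, Y=-870410.1950 m, Z=3170187.3241 m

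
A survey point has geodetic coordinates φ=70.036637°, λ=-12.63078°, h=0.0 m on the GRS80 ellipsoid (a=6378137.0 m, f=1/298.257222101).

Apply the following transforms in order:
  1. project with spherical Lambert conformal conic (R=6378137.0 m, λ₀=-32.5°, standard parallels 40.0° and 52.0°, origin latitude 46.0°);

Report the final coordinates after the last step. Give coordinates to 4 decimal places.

E=830835.0378 m, N=2859285.9857 m

start: φ=70.036637°, λ=-12.630780°, h=0.000 m
→ lcc (R=6378137.0, λ₀=-32.5°): E=830835.0378, N=2859285.9857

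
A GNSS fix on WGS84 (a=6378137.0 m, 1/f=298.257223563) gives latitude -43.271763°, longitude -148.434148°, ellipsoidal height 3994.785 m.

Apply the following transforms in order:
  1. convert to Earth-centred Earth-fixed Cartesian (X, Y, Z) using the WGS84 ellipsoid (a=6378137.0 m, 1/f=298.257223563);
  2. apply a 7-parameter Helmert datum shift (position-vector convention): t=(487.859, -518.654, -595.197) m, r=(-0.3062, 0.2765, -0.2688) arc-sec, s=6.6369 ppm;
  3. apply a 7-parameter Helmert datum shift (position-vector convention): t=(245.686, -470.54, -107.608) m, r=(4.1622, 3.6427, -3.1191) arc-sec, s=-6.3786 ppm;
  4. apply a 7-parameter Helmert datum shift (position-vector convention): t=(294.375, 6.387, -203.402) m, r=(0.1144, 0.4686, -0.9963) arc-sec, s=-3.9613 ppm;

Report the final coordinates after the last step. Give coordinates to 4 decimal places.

X=-3964678.2795 m, Y=-2437187.8564 m, Z=-4353124.5012 m

start: φ=-43.271763°, λ=-148.434148°, h=3994.785 m
→ ECEF (a=6378137.000, f=1/298.257223563): X=-3965576.4847, Y=-2436382.1462, Z=-4352271.8568
→ Helmert 7p (PV): X=-3965123.9542, Y=-2436918.2633, Z=-4352887.0067
→ Helmert 7p (PV): X=-3964966.6995, Y=-2437225.4637, Z=-4352945.9985
→ Helmert 7p (PV): X=-3964678.2795, Y=-2437187.8564, Z=-4353124.5012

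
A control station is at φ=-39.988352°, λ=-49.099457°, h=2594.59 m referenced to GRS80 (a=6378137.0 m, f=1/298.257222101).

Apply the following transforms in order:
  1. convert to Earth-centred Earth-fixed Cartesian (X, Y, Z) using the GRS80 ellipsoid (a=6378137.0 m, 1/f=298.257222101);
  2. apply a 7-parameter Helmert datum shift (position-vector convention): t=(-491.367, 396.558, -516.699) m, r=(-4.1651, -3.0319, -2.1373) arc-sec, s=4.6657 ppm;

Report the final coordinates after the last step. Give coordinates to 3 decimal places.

X=3204881.432 m, Y=-3700006.778 m, Z=-4079075.999 m

start: φ=-39.988352°, λ=-49.099457°, h=2594.590 m
→ ECEF (a=6378137.000, f=1/298.257222101): X=3205336.2335, Y=-3700270.4973, Z=-4078662.1055
→ Helmert 7p (PV): X=3204881.4324, Y=-3700006.7779, Z=-4079075.9988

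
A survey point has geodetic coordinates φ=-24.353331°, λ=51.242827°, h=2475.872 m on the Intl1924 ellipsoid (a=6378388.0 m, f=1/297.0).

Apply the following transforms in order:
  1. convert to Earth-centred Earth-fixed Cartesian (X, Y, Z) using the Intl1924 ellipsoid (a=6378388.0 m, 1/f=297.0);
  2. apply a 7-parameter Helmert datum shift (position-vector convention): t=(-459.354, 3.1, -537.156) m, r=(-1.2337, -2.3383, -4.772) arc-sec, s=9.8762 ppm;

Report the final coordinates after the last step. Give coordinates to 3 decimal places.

start: φ=-24.353331°, λ=51.242827°, h=2475.872 m
→ ECEF (a=6378388.000, f=1/297.0): X=3641200.2636, Y=4535678.1458, Z=-2615041.5834
→ Helmert 7p (PV): X=3640911.4516, Y=4535626.1589, Z=-2615590.4164

X=3640911.452 m, Y=4535626.159 m, Z=-2615590.416 m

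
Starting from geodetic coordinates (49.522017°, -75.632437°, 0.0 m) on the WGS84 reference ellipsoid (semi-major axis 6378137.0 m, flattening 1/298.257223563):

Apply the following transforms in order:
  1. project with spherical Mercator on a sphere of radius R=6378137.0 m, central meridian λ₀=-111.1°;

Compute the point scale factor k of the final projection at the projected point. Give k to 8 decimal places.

start: φ=49.522017°, λ=-75.632437°, h=0.000 m
→ into merc (λ₀=-111.1°): φ=49.52201700°, λ−λ₀=35.46756300°
scale k = 1.54046224

1.54046224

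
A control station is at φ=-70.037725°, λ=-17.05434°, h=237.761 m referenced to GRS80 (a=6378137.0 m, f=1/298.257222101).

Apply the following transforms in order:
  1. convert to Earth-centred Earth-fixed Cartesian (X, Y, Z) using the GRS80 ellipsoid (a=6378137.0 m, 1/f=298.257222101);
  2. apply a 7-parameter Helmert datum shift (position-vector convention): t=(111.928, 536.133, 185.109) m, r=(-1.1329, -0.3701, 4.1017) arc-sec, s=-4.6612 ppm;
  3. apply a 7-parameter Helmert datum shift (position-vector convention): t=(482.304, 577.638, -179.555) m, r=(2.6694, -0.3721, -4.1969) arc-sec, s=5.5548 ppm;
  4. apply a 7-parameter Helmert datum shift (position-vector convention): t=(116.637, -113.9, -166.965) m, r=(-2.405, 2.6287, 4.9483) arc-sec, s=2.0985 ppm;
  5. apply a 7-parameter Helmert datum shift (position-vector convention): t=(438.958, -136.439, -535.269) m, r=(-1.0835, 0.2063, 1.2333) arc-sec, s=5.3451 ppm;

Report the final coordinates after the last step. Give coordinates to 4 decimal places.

X=2089139.6915 m, Y=-639672.8187 m, Z=-5973463.2554 m

start: φ=-70.037725°, λ=-17.054340°, h=237.761 m
→ ECEF (a=6378137.000, f=1/298.257222101): X=2088014.1736, Y=-640536.0233, Z=-5972701.6362
→ Helmert 7p (PV): X=2088139.8231, Y=-639988.1881, Z=-5972481.4226
→ Helmert 7p (PV): X=2088631.4787, Y=-639379.2990, Z=-5972698.6691
→ Helmert 7p (PV): X=2088691.7194, Y=-639514.0747, Z=-5972897.3310
→ Helmert 7p (PV): X=2089139.6915, Y=-639672.8187, Z=-5973463.2554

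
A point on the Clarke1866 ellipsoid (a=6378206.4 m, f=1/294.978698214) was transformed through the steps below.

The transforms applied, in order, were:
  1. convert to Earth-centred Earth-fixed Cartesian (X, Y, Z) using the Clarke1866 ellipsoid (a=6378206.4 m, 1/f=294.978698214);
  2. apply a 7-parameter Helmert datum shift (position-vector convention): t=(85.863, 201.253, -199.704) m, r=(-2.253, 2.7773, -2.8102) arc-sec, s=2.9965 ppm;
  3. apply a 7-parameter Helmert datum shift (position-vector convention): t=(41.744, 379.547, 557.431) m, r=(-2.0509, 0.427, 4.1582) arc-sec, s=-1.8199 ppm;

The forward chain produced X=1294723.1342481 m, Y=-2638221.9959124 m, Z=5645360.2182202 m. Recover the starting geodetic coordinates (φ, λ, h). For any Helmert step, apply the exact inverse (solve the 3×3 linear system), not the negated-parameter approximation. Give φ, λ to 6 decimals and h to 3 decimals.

φ=62.653068°, λ=-63.870371°, h=3193.402 m

start: X=1294723.1342, Y=-2638221.9959, Z=5645360.2182 m
→ Helmert⁻¹: X=1294618.8662, Y=-2638688.5702, Z=5644789.5037
→ Helmert⁻¹: X=1294489.0696, Y=-2638925.9384, Z=5644960.8979
→ geod (Bowring, a=6378206.400): φ=62.65306800°, λ=-63.87037100°, h=3193.4020 m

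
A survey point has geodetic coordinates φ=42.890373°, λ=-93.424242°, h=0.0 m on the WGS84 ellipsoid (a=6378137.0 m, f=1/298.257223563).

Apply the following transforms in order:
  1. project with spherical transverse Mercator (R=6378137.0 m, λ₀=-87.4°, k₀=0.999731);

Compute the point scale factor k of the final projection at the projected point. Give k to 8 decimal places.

start: φ=42.890373°, λ=-93.424242°, h=0.000 m
→ into tm (λ₀=-87.4°): φ=42.89037300°, λ−λ₀=-6.02424200°
scale k = 1.00269955

1.00269955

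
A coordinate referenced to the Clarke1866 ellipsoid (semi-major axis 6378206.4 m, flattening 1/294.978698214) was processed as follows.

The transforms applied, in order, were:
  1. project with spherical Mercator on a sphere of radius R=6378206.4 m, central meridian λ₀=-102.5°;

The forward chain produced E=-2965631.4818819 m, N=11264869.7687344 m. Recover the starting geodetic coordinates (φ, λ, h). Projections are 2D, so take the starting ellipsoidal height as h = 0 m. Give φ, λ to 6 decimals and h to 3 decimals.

φ=70.593666°, λ=-129.140431°, h=0.000 m

start: E=-2965631.4819, N=11264869.7687 m
→ merc⁻¹: φ=70.59366600°, λ=-129.14043100°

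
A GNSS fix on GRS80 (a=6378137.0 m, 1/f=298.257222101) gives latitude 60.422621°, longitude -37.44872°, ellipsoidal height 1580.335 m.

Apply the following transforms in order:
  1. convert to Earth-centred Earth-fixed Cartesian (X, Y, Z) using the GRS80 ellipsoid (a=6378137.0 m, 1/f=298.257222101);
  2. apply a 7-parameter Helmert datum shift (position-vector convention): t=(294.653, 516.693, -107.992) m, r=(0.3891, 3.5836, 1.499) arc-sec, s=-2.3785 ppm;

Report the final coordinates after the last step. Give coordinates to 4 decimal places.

X=2506750.0101 m, Y=-1919100.4750 m, Z=5525075.9711 m

start: φ=60.422621°, λ=-37.448720°, h=1580.335 m
→ ECEF (a=6378137.000, f=1/298.257222101): X=2506351.3737, Y=-1919629.5255, Z=5525244.2708
→ Helmert 7p (PV): X=2506750.0101, Y=-1919100.4750, Z=5525075.9711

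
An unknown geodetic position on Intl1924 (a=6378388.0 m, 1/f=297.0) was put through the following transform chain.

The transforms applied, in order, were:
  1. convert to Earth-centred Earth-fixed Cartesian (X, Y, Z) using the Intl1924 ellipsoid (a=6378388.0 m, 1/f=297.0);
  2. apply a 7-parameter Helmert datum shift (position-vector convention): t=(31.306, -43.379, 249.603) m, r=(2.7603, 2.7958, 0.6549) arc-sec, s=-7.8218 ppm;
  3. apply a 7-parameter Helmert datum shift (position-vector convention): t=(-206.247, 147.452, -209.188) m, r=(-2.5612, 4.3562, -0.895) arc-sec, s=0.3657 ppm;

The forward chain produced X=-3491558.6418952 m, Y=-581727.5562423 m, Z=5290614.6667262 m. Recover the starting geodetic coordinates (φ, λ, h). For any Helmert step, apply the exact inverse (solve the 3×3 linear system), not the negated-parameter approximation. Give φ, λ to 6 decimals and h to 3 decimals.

start: X=-3491558.6419, Y=-581727.5562, Z=5290614.6667 m
→ Helmert⁻¹: X=-3491460.3305, Y=-581955.6406, Z=5290740.9560
→ Helmert⁻¹: X=-3491592.5034, Y=-581834.9282, Z=5290493.1942
→ geod (Bowring, a=6378388.000): φ=56.39283200°, λ=-170.53922900°, h=1929.1710 m

φ=56.392832°, λ=-170.539229°, h=1929.171 m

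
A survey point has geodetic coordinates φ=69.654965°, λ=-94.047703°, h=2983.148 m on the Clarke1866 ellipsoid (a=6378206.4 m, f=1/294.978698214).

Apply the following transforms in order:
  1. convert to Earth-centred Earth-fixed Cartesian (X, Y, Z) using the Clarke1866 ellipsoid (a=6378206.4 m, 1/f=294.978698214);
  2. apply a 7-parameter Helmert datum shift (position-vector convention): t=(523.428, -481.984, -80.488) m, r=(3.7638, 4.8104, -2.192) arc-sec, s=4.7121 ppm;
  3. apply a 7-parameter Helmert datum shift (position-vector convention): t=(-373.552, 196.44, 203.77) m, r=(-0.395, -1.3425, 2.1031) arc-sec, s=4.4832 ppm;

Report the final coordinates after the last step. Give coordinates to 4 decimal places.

start: φ=69.654965°, λ=-94.047703°, h=2983.148 m
→ ECEF (a=6378206.400, f=1/294.978698214): X=-157069.6813, Y=-2219642.4312, Z=5960378.1456
→ Helmert 7p (PV): X=-156431.5764, Y=-2220241.9672, Z=5960288.9037
→ Helmert 7p (PV): X=-156821.9853, Y=-2220045.6619, Z=5960522.6285

X=-156821.9853 m, Y=-2220045.6619 m, Z=5960522.6285 m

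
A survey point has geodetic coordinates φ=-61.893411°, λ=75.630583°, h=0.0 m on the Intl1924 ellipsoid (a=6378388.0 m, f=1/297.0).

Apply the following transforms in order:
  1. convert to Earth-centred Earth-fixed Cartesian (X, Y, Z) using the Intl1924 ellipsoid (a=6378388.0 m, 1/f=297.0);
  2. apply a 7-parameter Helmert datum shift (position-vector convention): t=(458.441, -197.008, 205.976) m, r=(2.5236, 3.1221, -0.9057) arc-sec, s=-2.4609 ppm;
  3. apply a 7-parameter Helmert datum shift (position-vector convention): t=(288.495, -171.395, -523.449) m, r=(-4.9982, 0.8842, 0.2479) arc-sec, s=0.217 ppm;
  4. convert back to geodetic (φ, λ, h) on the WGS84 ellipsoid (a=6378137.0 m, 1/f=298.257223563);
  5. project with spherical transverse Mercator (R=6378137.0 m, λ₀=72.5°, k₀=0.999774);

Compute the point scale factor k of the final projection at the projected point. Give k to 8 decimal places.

start: φ=-61.893411°, λ=75.630583°, h=0.000 m
→ ECEF (a=6378388.000, f=1/297.0): X=747703.4279, Y=2918579.1598, Z=-5603051.6280
→ Helmert 7p (PV): X=748088.0345, Y=2918440.2381, Z=-5602807.4729
→ Helmert 7p (PV): X=748349.1666, Y=2918134.6085, Z=-5603406.0641
→ geod (Bowring, a=6378137.000): φ=-61.89636590°, λ=75.61658766°, h=365.2692 m
→ into tm (λ₀=72.5°): φ=-61.89636590°, λ−λ₀=3.11658766°
scale k = 1.00010205

1.00010205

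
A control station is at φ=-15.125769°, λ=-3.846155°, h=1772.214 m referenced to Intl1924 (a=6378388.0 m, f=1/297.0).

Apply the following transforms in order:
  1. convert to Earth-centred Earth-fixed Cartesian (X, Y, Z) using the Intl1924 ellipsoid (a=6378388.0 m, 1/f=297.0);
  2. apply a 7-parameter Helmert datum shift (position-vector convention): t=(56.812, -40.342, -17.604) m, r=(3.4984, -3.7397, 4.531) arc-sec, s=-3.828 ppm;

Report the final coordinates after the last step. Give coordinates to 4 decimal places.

X=6146728.9915 m, Y=-413109.7598 m, Z=-1653927.0921 m

start: φ=-15.125769°, λ=-3.846155°, h=1772.214 m
→ ECEF (a=6378388.000, f=1/297.0): X=6146656.6433, Y=-413234.0755, Z=-1654020.2530
→ Helmert 7p (PV): X=6146728.9915, Y=-413109.7598, Z=-1653927.0921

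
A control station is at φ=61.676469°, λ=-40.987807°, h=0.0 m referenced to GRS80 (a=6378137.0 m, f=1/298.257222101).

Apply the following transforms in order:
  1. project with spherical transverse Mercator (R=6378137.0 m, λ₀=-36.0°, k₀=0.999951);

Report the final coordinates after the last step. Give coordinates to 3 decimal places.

start: φ=61.676469°, λ=-40.987807°, h=0.000 m
→ tm (R=6378137.0, λ₀=-36.0°): E=-263237.4361, N=6875552.1249

E=-263237.436 m, N=6875552.125 m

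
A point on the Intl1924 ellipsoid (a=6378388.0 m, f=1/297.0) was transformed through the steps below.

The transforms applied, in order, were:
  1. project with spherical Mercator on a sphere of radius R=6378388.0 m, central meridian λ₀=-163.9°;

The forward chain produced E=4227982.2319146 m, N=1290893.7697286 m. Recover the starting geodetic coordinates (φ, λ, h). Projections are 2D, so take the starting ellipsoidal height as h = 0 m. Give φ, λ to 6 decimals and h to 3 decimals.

φ=11.517480°, λ=-125.920884°, h=0.000 m

start: E=4227982.2319, N=1290893.7697 m
→ merc⁻¹: φ=11.51748000°, λ=-125.92088400°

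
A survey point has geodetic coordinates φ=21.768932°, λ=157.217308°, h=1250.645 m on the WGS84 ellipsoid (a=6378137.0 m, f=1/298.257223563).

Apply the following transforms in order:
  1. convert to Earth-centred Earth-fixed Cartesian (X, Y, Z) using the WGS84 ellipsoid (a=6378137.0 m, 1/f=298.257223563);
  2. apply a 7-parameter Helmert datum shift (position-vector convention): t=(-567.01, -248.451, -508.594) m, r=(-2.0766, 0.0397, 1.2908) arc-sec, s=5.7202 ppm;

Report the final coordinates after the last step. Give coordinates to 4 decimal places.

start: φ=21.768932°, λ=157.217308°, h=1250.645 m
→ ECEF (a=6378137.000, f=1/298.257223563): X=-5464745.7227, Y=2295225.3237, Z=2351134.6529
→ Helmert 7p (PV): X=-5465357.9031, Y=2294979.4740, Z=2350617.4520

X=-5465357.9031 m, Y=2294979.4740 m, Z=2350617.4520 m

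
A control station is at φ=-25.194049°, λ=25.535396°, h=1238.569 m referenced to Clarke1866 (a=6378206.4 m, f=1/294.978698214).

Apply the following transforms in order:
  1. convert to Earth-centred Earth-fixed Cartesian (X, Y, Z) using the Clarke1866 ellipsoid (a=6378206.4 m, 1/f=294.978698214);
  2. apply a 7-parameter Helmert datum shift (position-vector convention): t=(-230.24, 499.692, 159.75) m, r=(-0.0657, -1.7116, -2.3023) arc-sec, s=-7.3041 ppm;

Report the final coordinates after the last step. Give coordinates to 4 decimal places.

start: φ=-25.194049°, λ=25.535396°, h=1238.569 m
→ ECEF (a=6378206.400, f=1/294.978698214): X=5211902.9646, Y=2489903.6718, Z=-2698913.7057
→ Helmert 7p (PV): X=5211684.8437, Y=2490326.1435, Z=-2698691.7872

X=5211684.8437 m, Y=2490326.1435 m, Z=-2698691.7872 m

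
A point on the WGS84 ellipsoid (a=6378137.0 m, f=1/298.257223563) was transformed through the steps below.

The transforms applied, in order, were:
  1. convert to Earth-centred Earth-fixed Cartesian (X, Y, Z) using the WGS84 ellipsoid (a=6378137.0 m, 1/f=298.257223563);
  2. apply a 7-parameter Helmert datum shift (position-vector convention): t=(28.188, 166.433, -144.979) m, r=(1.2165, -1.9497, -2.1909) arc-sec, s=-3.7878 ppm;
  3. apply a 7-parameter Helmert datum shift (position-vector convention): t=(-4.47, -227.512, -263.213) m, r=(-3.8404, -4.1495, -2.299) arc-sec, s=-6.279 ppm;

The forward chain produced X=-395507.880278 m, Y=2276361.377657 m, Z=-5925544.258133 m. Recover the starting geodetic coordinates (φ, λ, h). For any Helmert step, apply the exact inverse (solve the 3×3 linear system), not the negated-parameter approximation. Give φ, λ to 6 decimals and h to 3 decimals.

φ=-68.825452°, λ=99.862025°, h=200.971 m

start: X=-395507.8803, Y=2276361.3777, Z=-5925544.2581 m
→ Helmert⁻¹: X=-395650.4702, Y=2276709.0959, Z=-5925267.9012
→ Helmert⁻¹: X=-395760.3446, Y=2276512.1372, Z=-5925155.0509
→ geod (Bowring, a=6378137.000): φ=-68.82545200°, λ=99.86202500°, h=200.9710 m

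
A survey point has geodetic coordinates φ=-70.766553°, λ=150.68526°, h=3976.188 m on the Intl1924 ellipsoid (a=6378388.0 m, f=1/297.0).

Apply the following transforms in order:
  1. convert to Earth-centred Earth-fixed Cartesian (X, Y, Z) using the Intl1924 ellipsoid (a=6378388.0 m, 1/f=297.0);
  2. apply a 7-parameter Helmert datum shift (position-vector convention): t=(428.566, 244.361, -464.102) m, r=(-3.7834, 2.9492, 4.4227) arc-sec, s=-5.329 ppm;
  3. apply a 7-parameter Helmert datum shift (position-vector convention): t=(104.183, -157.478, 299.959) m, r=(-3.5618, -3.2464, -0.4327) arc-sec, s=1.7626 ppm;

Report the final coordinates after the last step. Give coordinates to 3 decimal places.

start: φ=-70.766553°, λ=150.685260°, h=3976.188 m
→ ECEF (a=6378388.000, f=1/297.0): X=-1838745.0513, Y=1032477.6944, Z=-6003647.3419
→ Helmert 7p (PV): X=-1838414.6652, Y=1032567.0065, Z=-6004072.0981
→ Helmert 7p (PV): X=-1838217.0582, Y=1032311.5260, Z=-6003829.4872

X=-1838217.058 m, Y=1032311.526 m, Z=-6003829.487 m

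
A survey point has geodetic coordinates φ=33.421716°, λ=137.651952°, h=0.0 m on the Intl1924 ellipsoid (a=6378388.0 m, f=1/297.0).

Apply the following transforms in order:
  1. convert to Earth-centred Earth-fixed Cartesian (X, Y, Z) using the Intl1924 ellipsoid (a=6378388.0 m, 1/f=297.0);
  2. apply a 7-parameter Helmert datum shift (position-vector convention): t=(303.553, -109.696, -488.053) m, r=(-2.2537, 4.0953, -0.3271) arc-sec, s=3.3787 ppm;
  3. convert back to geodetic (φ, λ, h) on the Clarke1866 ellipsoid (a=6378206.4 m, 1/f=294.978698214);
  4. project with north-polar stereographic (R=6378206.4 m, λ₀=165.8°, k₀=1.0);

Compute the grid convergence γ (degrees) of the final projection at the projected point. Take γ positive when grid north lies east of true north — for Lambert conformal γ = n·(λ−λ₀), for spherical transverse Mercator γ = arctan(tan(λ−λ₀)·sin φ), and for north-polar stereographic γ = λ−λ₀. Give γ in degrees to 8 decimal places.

start: φ=33.421716°, λ=137.651952°, h=0.000 m
→ ECEF (a=6378388.000, f=1/297.0): X=-3938551.2917, Y=3589848.0662, Z=3493143.6406
→ Helmert 7p (PV): X=-3938185.9979, Y=3589794.9122, Z=3492706.3648
→ geod (Bowring, a=6378206.400): φ=33.42115708°, λ=137.64972857°, h=-270.1111 m
→ into stereo (λ₀=165.8°): φ=33.42115708°, λ−λ₀=-28.15027143°
convergence γ = -28.15027143°

-28.15027143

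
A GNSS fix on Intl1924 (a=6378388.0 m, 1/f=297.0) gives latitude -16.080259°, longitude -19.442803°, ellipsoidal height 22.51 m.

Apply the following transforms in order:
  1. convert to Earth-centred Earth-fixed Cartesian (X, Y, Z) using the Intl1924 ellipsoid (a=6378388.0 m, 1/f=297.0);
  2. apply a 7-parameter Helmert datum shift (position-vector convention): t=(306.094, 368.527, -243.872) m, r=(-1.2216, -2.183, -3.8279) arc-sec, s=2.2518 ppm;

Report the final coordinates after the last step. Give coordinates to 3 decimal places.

start: φ=-16.080259°, λ=-19.442803°, h=22.510 m
→ ECEF (a=6378388.000, f=1/297.0): X=5780841.4718, Y=-2040611.0802, Z=-1755290.8483
→ Helmert 7p (PV): X=5781141.2901, Y=-2040364.8262, Z=-1755465.4058

X=5781141.290 m, Y=-2040364.826 m, Z=-1755465.406 m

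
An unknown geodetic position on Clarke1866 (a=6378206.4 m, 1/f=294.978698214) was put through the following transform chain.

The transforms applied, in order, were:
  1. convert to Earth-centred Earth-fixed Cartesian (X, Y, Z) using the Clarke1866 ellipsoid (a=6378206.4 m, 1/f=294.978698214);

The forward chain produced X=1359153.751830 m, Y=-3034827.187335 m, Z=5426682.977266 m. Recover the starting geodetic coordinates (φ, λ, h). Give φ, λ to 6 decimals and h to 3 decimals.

start: X=1359153.7518, Y=-3034827.1873, Z=5426682.9773 m
→ geod (Bowring, a=6378206.400): φ=58.67454900°, λ=-65.87467800°, h=1996.4030 m

φ=58.674549°, λ=-65.874678°, h=1996.403 m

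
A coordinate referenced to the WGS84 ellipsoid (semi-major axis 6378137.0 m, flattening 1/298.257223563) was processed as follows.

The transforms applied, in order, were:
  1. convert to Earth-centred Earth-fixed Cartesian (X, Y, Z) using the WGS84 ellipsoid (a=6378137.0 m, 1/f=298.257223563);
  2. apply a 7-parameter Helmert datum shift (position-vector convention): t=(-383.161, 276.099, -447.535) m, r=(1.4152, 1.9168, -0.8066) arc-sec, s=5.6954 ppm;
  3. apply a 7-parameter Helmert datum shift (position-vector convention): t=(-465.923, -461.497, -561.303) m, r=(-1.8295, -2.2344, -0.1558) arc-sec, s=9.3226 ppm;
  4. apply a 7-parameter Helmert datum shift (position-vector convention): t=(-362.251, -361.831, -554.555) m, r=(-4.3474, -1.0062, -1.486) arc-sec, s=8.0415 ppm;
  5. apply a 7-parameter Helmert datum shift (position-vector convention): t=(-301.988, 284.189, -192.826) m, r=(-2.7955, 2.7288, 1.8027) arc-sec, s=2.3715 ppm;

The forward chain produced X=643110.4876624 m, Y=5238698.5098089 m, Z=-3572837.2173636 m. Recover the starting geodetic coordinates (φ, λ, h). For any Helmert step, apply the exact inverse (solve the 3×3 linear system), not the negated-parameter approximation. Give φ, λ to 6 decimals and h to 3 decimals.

φ=-34.256464°, λ=82.985436°, h=1418.274 m

start: X=643110.4877, Y=5238698.5098, Z=-3572837.2174 m
→ Helmert⁻¹: X=643503.9959, Y=5238444.6926, Z=-3572556.4091
→ Helmert⁻¹: X=643805.9027, Y=5238844.3178, Z=-3571865.8527
→ Helmert⁻¹: X=644223.1760, Y=5239289.1335, Z=-3571231.7640
→ Helmert⁻¹: X=644615.3618, Y=5238961.2177, Z=-3570793.8467
→ geod (Bowring, a=6378137.000): φ=-34.25646400°, λ=82.98543600°, h=1418.2740 m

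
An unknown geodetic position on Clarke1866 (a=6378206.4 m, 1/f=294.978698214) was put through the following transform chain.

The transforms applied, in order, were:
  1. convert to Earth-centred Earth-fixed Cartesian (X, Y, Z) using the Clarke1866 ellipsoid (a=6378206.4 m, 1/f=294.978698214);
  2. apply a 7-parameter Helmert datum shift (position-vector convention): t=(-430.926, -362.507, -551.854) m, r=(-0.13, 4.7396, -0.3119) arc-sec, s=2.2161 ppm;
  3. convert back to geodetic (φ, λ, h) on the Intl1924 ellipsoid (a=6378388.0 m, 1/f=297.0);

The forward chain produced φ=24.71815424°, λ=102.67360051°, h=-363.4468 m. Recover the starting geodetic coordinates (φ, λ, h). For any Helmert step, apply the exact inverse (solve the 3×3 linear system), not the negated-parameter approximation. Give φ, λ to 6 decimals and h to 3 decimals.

φ=24.722450°, λ=102.669337°, h=295.694 m

start: φ=24.718154°, λ=102.673601°, h=-363.447 m
→ ECEF (a=6378388.000, f=1/297.0): X=-1271853.8501, Y=5655810.1919, Z=2650630.3480
→ Helmert⁻¹: X=-1271489.5781, Y=5656156.5707, Z=2651150.6750
→ geod (Bowring, a=6378206.400): φ=24.72245000°, λ=102.66933700°, h=295.6940 m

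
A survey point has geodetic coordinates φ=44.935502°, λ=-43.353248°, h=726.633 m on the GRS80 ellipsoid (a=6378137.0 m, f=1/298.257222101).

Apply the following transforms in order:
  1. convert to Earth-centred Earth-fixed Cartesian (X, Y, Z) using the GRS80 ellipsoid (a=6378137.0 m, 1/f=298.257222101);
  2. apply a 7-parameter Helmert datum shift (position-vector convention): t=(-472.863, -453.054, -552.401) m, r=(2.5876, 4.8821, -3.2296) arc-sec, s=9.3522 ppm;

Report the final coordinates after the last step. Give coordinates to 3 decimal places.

start: φ=44.935502°, λ=-43.353248°, h=726.633 m
→ ECEF (a=6378137.000, f=1/298.257222101): X=3288956.1191, Y=-3105131.4659, Z=4482790.4303
→ Helmert 7p (PV): X=3288571.5005, Y=-3105721.2945, Z=4482163.1515

X=3288571.500 m, Y=-3105721.294 m, Z=4482163.152 m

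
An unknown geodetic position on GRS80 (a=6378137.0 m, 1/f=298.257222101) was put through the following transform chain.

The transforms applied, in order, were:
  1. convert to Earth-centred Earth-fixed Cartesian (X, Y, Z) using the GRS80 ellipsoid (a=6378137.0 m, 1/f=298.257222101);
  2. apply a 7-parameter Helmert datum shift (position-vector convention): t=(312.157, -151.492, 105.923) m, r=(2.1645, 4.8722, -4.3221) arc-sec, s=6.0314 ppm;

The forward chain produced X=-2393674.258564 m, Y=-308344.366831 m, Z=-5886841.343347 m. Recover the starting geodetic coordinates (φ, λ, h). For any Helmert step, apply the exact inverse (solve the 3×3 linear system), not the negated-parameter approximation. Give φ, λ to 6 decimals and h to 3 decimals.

start: X=-2393674.2586, Y=-308344.3668, Z=-5886841.3433 m
→ Helmert⁻¹: X=-2393826.4598, Y=-308302.9532, Z=-5886965.0696
→ geod (Bowring, a=6378137.000): φ=-67.84154900°, λ=-172.66122600°, h=2715.6110 m

φ=-67.841549°, λ=-172.661226°, h=2715.611 m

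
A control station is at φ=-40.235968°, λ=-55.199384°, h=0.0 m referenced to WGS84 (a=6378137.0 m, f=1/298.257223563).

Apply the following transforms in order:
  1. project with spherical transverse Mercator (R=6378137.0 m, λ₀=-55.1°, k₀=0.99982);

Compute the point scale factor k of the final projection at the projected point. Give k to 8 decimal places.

0.99982088

start: φ=-40.235968°, λ=-55.199384°, h=0.000 m
→ into tm (λ₀=-55.1°): φ=-40.23596800°, λ−λ₀=-0.09938400°
scale k = 0.99982088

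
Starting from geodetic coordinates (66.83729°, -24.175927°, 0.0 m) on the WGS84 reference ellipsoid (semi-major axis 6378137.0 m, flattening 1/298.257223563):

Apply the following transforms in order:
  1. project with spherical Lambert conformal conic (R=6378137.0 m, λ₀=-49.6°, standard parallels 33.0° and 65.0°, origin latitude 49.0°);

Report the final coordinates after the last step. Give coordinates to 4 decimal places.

E=1104745.0179 m, N=2127159.5897 m

start: φ=66.837290°, λ=-24.175927°, h=0.000 m
→ lcc (R=6378137.0, λ₀=-49.6°): E=1104745.0179, N=2127159.5897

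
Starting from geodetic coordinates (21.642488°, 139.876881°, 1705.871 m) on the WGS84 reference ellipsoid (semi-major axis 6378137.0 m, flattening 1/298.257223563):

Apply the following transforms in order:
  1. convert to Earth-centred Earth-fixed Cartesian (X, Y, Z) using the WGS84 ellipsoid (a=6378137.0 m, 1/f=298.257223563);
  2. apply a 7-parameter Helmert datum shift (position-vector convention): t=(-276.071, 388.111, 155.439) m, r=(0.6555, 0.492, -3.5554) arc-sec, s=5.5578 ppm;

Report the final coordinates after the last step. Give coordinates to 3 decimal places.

X=-4536802.241 m, Y=3823758.435 m, Z=2338483.420 m

start: φ=21.642488°, λ=139.876881°, h=1705.871 m
→ ECEF (a=6378137.000, f=1/298.257223563): X=-4536572.4370, Y=3823278.3082, Z=2338292.0137
→ Helmert 7p (PV): X=-4536802.2413, Y=3823758.4348, Z=2338483.4198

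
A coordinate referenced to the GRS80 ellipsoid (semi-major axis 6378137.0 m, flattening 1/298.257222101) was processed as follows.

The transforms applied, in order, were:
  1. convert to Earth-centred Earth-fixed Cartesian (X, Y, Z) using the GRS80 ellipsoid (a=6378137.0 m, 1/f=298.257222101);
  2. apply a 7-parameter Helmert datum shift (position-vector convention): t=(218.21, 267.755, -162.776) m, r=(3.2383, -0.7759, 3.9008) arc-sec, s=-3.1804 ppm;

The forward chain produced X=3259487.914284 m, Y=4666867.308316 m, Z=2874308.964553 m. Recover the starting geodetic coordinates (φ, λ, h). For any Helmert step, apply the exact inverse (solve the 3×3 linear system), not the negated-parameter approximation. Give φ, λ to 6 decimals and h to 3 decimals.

φ=26.947696°, λ=55.067677°, h=2967.409 m

start: X=3259487.9143, Y=4666867.3083, Z=2874308.9646 m
→ Helmert⁻¹: X=3259379.1355, Y=4666597.8821, Z=2874395.3576
→ geod (Bowring, a=6378137.000): φ=26.94769600°, λ=55.06767700°, h=2967.4090 m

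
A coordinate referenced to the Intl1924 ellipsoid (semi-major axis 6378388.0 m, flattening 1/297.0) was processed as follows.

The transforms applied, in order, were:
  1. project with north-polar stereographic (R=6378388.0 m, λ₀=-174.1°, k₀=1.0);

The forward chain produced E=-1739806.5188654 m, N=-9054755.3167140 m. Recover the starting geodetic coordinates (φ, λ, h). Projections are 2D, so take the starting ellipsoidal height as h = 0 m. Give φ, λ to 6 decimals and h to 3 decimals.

start: E=-1739806.5189, N=-9054755.3167 m
→ stereo⁻¹: φ=18.28244200°, λ=175.02358100°

φ=18.282442°, λ=175.023581°, h=0.000 m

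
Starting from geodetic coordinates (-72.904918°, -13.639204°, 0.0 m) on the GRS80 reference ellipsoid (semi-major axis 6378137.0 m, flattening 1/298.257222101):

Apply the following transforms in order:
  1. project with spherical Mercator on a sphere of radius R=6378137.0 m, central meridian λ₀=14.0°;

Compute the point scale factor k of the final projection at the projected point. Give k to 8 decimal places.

start: φ=-72.904918°, λ=-13.639204°, h=0.000 m
→ into merc (λ₀=14.0°): φ=-72.90491800°, λ−λ₀=-27.63920400°
scale k = 3.40184324

3.40184324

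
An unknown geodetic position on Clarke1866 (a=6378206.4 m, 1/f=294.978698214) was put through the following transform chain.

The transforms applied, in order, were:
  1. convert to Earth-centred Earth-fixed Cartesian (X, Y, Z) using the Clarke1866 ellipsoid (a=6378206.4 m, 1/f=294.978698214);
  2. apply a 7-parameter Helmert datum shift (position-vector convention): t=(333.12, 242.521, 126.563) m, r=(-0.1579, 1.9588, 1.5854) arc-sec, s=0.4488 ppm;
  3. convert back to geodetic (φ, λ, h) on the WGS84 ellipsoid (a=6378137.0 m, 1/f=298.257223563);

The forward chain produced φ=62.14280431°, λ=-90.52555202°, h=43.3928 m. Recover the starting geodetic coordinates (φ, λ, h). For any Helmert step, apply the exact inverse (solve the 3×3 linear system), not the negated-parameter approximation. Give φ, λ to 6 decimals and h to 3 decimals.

φ=62.142044°, λ=-90.533358°, h=159.811 m

start: φ=62.142804°, λ=-90.525552°, h=43.393 m
→ ECEF (a=6378137.000, f=1/298.257223563): X=-27408.8248, Y=-2988031.3990, Z=5616007.7497
→ Helmert⁻¹: X=-27818.2323, Y=-2988276.6641, Z=5615876.1145
→ geod (Bowring, a=6378206.400): φ=62.14204400°, λ=-90.53335800°, h=159.8110 m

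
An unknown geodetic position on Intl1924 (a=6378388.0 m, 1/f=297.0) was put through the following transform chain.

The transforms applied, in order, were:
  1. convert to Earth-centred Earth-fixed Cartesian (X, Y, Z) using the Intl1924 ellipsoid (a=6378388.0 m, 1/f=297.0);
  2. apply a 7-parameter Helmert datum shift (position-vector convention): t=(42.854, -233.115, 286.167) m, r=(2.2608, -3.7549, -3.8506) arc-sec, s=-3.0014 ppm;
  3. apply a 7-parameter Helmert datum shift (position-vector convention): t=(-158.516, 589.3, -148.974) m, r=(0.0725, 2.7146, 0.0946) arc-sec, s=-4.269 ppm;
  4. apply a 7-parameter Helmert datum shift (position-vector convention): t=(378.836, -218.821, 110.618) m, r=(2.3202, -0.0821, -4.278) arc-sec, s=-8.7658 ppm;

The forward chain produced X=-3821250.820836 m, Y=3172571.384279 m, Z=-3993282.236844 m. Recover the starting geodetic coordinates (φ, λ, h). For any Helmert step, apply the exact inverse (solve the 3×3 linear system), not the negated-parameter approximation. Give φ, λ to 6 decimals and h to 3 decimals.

φ=-38.990653°, λ=140.305393°, h=3287.545 m

start: X=-3821250.8208, Y=3172571.3843, Z=-3993282.2368 m
→ Helmert⁻¹: X=-3821730.5490, Y=3172693.8326, Z=-3993462.0278
→ Helmert⁻¹: X=-3821534.3366, Y=3172118.4234, Z=-3993381.5105
→ Helmert⁻¹: X=-3821720.5824, Y=3172245.9421, Z=-3993644.8625
→ geod (Bowring, a=6378388.000): φ=-38.99065300°, λ=140.30539300°, h=3287.5450 m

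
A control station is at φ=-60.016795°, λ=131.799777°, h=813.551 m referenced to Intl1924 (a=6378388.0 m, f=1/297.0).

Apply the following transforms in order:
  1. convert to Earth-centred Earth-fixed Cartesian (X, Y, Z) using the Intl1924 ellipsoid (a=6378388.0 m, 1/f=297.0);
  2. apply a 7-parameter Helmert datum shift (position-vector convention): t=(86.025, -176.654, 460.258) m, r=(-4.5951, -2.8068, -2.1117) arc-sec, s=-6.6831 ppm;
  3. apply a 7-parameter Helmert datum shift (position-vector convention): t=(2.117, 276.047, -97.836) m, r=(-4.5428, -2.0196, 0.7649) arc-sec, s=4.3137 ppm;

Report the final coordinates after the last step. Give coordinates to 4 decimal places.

start: φ=-60.016795°, λ=131.799777°, h=813.551 m
→ ECEF (a=6378388.000, f=1/297.0): X=-2130262.0774, Y=2382587.1385, Z=-5502235.6444
→ Helmert 7p (PV): X=-2130062.5508, Y=2382293.7943, Z=-5501820.6805
→ Helmert 7p (PV): X=-2130024.5864, Y=2382451.0455, Z=-5502015.5740

X=-2130024.5864 m, Y=2382451.0455 m, Z=-5502015.5740 m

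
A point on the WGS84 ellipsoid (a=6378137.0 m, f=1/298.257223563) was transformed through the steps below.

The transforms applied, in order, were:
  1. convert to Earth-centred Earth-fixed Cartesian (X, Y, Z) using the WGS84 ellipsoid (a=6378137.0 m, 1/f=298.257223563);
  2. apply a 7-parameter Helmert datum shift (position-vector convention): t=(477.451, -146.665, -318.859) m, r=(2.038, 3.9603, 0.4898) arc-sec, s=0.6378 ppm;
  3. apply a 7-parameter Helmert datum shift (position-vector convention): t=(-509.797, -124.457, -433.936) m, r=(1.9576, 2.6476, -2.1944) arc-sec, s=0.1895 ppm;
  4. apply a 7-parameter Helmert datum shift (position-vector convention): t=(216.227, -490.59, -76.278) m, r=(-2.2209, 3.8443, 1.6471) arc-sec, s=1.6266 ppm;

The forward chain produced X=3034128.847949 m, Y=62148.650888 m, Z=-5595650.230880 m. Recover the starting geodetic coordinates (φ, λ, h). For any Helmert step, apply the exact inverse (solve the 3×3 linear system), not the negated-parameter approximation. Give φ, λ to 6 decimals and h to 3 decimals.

start: X=3034128.8479, Y=62148.6509, Z=-5595650.2309 m
→ Helmert⁻¹: X=3034012.4738, Y=62675.1594, Z=-5595507.6293
→ Helmert⁻¹: X=3034592.8454, Y=62778.7879, Z=-5595034.2770
→ Helmert⁻¹: X=3034221.0263, Y=62862.9297, Z=-5594654.2136
→ geod (Bowring, a=6378137.000): φ=-61.68289500°, λ=1.18688300°, h=3198.7330 m

φ=-61.682895°, λ=1.186883°, h=3198.733 m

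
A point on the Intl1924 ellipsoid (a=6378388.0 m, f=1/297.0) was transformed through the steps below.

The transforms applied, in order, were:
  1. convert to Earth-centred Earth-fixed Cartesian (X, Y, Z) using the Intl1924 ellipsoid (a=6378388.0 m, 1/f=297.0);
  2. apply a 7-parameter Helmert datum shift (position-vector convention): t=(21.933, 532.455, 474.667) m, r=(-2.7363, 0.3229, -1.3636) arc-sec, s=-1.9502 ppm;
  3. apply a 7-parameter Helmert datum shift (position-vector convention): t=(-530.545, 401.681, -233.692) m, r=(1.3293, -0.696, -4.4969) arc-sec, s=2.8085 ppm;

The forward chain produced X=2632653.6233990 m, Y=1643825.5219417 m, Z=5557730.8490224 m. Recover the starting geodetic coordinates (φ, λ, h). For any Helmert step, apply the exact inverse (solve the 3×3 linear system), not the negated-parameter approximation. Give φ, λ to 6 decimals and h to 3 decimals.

φ=60.982550°, λ=31.961938°, h=3397.593 m

start: X=2632653.6234, Y=1643825.5219, Z=5557730.8490 m
→ Helmert⁻¹: X=2633159.6961, Y=1643512.4512, Z=5557929.4546
→ Helmert⁻¹: X=2633123.3369, Y=1642926.8823, Z=5557491.5428
→ geod (Bowring, a=6378388.000): φ=60.98255000°, λ=31.96193800°, h=3397.5930 m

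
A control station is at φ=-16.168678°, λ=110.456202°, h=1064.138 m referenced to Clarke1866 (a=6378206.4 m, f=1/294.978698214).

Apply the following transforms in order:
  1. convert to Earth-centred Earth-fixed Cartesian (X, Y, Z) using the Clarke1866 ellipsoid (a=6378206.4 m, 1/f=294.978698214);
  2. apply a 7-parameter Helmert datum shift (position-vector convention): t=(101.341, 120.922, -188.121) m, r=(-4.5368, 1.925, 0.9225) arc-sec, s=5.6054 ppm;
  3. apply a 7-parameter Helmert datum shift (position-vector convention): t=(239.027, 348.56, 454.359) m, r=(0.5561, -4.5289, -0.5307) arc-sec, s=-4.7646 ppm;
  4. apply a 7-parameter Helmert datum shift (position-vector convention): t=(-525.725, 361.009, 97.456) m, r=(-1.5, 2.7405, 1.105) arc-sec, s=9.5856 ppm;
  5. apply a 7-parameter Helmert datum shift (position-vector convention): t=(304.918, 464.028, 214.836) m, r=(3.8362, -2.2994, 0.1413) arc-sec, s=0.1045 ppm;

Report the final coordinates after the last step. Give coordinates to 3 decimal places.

X=-2141806.031 m, Y=5743408.521 m, Z=-1764360.093 m

start: φ=-16.168678°, λ=110.456202°, h=1064.138 m
→ ECEF (a=6378206.400, f=1/294.978698214): X=-2141875.9448, Y=5742084.6107, Z=-1764851.8063
→ Helmert 7p (PV): X=-2141828.7618, Y=5742189.3218, Z=-1765156.1285
→ Helmert 7p (PV): X=-2141525.9990, Y=5742520.7922, Z=-1764724.9054
→ Helmert 7p (PV): X=-2142126.4628, Y=5742912.5405, Z=-1764657.6733
→ Helmert 7p (PV): X=-2141806.0307, Y=5743408.5210, Z=-1764360.0925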